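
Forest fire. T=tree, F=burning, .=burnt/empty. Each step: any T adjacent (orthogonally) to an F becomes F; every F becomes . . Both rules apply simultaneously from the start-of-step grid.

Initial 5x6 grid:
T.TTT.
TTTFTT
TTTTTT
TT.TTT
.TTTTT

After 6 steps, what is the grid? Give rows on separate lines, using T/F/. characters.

Step 1: 4 trees catch fire, 1 burn out
  T.TFT.
  TTF.FT
  TTTFTT
  TT.TTT
  .TTTTT
Step 2: 7 trees catch fire, 4 burn out
  T.F.F.
  TF...F
  TTF.FT
  TT.FTT
  .TTTTT
Step 3: 5 trees catch fire, 7 burn out
  T.....
  F.....
  TF...F
  TT..FT
  .TTFTT
Step 4: 6 trees catch fire, 5 burn out
  F.....
  ......
  F.....
  TF...F
  .TF.FT
Step 5: 3 trees catch fire, 6 burn out
  ......
  ......
  ......
  F.....
  .F...F
Step 6: 0 trees catch fire, 3 burn out
  ......
  ......
  ......
  ......
  ......

......
......
......
......
......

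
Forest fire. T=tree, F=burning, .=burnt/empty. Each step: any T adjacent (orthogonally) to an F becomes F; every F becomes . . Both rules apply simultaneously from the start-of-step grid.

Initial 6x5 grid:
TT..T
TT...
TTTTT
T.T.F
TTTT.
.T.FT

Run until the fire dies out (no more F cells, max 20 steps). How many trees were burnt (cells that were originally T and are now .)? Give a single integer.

Answer: 17

Derivation:
Step 1: +3 fires, +2 burnt (F count now 3)
Step 2: +2 fires, +3 burnt (F count now 2)
Step 3: +3 fires, +2 burnt (F count now 3)
Step 4: +3 fires, +3 burnt (F count now 3)
Step 5: +3 fires, +3 burnt (F count now 3)
Step 6: +2 fires, +3 burnt (F count now 2)
Step 7: +1 fires, +2 burnt (F count now 1)
Step 8: +0 fires, +1 burnt (F count now 0)
Fire out after step 8
Initially T: 18, now '.': 29
Total burnt (originally-T cells now '.'): 17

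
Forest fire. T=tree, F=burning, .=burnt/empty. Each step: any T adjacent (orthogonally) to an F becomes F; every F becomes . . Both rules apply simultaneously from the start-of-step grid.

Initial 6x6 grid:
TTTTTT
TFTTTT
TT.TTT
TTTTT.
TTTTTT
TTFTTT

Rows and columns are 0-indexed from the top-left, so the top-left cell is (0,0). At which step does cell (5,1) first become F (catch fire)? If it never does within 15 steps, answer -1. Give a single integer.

Step 1: cell (5,1)='F' (+7 fires, +2 burnt)
  -> target ignites at step 1
Step 2: cell (5,1)='.' (+10 fires, +7 burnt)
Step 3: cell (5,1)='.' (+8 fires, +10 burnt)
Step 4: cell (5,1)='.' (+5 fires, +8 burnt)
Step 5: cell (5,1)='.' (+2 fires, +5 burnt)
Step 6: cell (5,1)='.' (+0 fires, +2 burnt)
  fire out at step 6

1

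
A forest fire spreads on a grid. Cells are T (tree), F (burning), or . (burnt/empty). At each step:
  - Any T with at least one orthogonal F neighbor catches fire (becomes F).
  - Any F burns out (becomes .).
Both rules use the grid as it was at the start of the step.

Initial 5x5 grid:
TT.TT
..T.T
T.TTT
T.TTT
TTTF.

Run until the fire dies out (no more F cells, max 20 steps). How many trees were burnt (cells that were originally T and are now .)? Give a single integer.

Answer: 15

Derivation:
Step 1: +2 fires, +1 burnt (F count now 2)
Step 2: +4 fires, +2 burnt (F count now 4)
Step 3: +3 fires, +4 burnt (F count now 3)
Step 4: +3 fires, +3 burnt (F count now 3)
Step 5: +2 fires, +3 burnt (F count now 2)
Step 6: +1 fires, +2 burnt (F count now 1)
Step 7: +0 fires, +1 burnt (F count now 0)
Fire out after step 7
Initially T: 17, now '.': 23
Total burnt (originally-T cells now '.'): 15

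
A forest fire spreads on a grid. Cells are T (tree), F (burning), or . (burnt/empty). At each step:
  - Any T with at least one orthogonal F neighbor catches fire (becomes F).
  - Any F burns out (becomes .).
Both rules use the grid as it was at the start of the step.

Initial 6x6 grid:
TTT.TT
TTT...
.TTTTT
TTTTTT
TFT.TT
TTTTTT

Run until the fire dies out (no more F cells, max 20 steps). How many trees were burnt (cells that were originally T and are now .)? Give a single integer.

Answer: 27

Derivation:
Step 1: +4 fires, +1 burnt (F count now 4)
Step 2: +5 fires, +4 burnt (F count now 5)
Step 3: +4 fires, +5 burnt (F count now 4)
Step 4: +6 fires, +4 burnt (F count now 6)
Step 5: +6 fires, +6 burnt (F count now 6)
Step 6: +2 fires, +6 burnt (F count now 2)
Step 7: +0 fires, +2 burnt (F count now 0)
Fire out after step 7
Initially T: 29, now '.': 34
Total burnt (originally-T cells now '.'): 27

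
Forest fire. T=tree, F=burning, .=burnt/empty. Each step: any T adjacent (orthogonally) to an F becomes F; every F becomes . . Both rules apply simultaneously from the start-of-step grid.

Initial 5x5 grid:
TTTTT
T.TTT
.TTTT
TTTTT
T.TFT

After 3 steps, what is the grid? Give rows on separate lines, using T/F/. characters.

Step 1: 3 trees catch fire, 1 burn out
  TTTTT
  T.TTT
  .TTTT
  TTTFT
  T.F.F
Step 2: 3 trees catch fire, 3 burn out
  TTTTT
  T.TTT
  .TTFT
  TTF.F
  T....
Step 3: 4 trees catch fire, 3 burn out
  TTTTT
  T.TFT
  .TF.F
  TF...
  T....

TTTTT
T.TFT
.TF.F
TF...
T....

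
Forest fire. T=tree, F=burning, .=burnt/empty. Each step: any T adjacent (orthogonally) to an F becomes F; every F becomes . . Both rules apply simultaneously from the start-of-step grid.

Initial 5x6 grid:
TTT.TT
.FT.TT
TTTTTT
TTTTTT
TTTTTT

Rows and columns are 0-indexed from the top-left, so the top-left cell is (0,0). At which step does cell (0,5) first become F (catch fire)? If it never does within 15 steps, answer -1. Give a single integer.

Step 1: cell (0,5)='T' (+3 fires, +1 burnt)
Step 2: cell (0,5)='T' (+5 fires, +3 burnt)
Step 3: cell (0,5)='T' (+4 fires, +5 burnt)
Step 4: cell (0,5)='T' (+4 fires, +4 burnt)
Step 5: cell (0,5)='T' (+4 fires, +4 burnt)
Step 6: cell (0,5)='T' (+4 fires, +4 burnt)
Step 7: cell (0,5)='F' (+2 fires, +4 burnt)
  -> target ignites at step 7
Step 8: cell (0,5)='.' (+0 fires, +2 burnt)
  fire out at step 8

7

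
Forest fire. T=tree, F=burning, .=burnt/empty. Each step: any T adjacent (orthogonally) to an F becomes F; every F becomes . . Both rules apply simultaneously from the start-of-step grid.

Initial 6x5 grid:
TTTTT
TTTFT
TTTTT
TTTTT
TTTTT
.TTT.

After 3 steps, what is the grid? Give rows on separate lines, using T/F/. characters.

Step 1: 4 trees catch fire, 1 burn out
  TTTFT
  TTF.F
  TTTFT
  TTTTT
  TTTTT
  .TTT.
Step 2: 6 trees catch fire, 4 burn out
  TTF.F
  TF...
  TTF.F
  TTTFT
  TTTTT
  .TTT.
Step 3: 6 trees catch fire, 6 burn out
  TF...
  F....
  TF...
  TTF.F
  TTTFT
  .TTT.

TF...
F....
TF...
TTF.F
TTTFT
.TTT.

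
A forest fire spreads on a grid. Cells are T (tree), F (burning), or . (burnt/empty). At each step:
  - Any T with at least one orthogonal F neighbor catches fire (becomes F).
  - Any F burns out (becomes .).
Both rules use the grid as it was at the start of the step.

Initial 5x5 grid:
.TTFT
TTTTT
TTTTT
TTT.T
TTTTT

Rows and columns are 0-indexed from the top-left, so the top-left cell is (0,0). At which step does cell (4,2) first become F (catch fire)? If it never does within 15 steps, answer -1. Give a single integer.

Step 1: cell (4,2)='T' (+3 fires, +1 burnt)
Step 2: cell (4,2)='T' (+4 fires, +3 burnt)
Step 3: cell (4,2)='T' (+3 fires, +4 burnt)
Step 4: cell (4,2)='T' (+4 fires, +3 burnt)
Step 5: cell (4,2)='F' (+4 fires, +4 burnt)
  -> target ignites at step 5
Step 6: cell (4,2)='.' (+3 fires, +4 burnt)
Step 7: cell (4,2)='.' (+1 fires, +3 burnt)
Step 8: cell (4,2)='.' (+0 fires, +1 burnt)
  fire out at step 8

5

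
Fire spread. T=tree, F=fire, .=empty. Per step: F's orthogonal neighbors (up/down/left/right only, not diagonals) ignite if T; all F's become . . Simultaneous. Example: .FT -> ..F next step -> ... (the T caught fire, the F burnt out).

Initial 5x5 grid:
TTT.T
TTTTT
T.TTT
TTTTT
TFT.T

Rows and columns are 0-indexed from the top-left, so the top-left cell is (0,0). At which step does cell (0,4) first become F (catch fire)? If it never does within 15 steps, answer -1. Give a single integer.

Step 1: cell (0,4)='T' (+3 fires, +1 burnt)
Step 2: cell (0,4)='T' (+2 fires, +3 burnt)
Step 3: cell (0,4)='T' (+3 fires, +2 burnt)
Step 4: cell (0,4)='T' (+4 fires, +3 burnt)
Step 5: cell (0,4)='T' (+6 fires, +4 burnt)
Step 6: cell (0,4)='T' (+2 fires, +6 burnt)
Step 7: cell (0,4)='F' (+1 fires, +2 burnt)
  -> target ignites at step 7
Step 8: cell (0,4)='.' (+0 fires, +1 burnt)
  fire out at step 8

7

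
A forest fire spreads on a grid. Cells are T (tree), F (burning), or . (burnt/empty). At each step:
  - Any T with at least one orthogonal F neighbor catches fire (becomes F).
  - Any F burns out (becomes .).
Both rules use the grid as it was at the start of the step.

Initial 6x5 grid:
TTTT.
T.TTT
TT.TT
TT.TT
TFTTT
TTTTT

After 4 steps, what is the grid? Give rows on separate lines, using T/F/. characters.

Step 1: 4 trees catch fire, 1 burn out
  TTTT.
  T.TTT
  TT.TT
  TF.TT
  F.FTT
  TFTTT
Step 2: 5 trees catch fire, 4 burn out
  TTTT.
  T.TTT
  TF.TT
  F..TT
  ...FT
  F.FTT
Step 3: 4 trees catch fire, 5 burn out
  TTTT.
  T.TTT
  F..TT
  ...FT
  ....F
  ...FT
Step 4: 4 trees catch fire, 4 burn out
  TTTT.
  F.TTT
  ...FT
  ....F
  .....
  ....F

TTTT.
F.TTT
...FT
....F
.....
....F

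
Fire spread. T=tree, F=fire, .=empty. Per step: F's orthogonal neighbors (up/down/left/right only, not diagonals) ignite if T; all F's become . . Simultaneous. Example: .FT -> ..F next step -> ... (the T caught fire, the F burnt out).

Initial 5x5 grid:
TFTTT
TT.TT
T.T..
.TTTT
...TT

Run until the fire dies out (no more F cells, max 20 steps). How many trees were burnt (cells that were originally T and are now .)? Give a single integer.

Answer: 9

Derivation:
Step 1: +3 fires, +1 burnt (F count now 3)
Step 2: +2 fires, +3 burnt (F count now 2)
Step 3: +3 fires, +2 burnt (F count now 3)
Step 4: +1 fires, +3 burnt (F count now 1)
Step 5: +0 fires, +1 burnt (F count now 0)
Fire out after step 5
Initially T: 16, now '.': 18
Total burnt (originally-T cells now '.'): 9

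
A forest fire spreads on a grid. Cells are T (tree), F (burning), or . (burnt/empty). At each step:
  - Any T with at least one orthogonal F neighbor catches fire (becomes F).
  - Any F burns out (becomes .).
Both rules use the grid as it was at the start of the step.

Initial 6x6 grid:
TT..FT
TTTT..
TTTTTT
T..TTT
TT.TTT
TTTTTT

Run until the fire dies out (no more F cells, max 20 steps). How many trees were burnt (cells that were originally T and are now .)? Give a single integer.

Step 1: +1 fires, +1 burnt (F count now 1)
Step 2: +0 fires, +1 burnt (F count now 0)
Fire out after step 2
Initially T: 28, now '.': 9
Total burnt (originally-T cells now '.'): 1

Answer: 1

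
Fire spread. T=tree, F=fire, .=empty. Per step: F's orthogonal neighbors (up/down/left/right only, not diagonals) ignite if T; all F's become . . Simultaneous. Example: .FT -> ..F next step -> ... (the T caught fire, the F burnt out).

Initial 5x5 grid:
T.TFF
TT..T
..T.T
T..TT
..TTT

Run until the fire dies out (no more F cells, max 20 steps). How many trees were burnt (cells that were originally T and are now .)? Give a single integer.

Answer: 8

Derivation:
Step 1: +2 fires, +2 burnt (F count now 2)
Step 2: +1 fires, +2 burnt (F count now 1)
Step 3: +1 fires, +1 burnt (F count now 1)
Step 4: +2 fires, +1 burnt (F count now 2)
Step 5: +1 fires, +2 burnt (F count now 1)
Step 6: +1 fires, +1 burnt (F count now 1)
Step 7: +0 fires, +1 burnt (F count now 0)
Fire out after step 7
Initially T: 13, now '.': 20
Total burnt (originally-T cells now '.'): 8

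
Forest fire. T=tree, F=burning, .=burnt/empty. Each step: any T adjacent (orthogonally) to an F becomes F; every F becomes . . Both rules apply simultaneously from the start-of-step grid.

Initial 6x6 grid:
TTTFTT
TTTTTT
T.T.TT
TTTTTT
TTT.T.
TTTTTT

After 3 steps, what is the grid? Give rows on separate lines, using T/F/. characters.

Step 1: 3 trees catch fire, 1 burn out
  TTF.FT
  TTTFTT
  T.T.TT
  TTTTTT
  TTT.T.
  TTTTTT
Step 2: 4 trees catch fire, 3 burn out
  TF...F
  TTF.FT
  T.T.TT
  TTTTTT
  TTT.T.
  TTTTTT
Step 3: 5 trees catch fire, 4 burn out
  F.....
  TF...F
  T.F.FT
  TTTTTT
  TTT.T.
  TTTTTT

F.....
TF...F
T.F.FT
TTTTTT
TTT.T.
TTTTTT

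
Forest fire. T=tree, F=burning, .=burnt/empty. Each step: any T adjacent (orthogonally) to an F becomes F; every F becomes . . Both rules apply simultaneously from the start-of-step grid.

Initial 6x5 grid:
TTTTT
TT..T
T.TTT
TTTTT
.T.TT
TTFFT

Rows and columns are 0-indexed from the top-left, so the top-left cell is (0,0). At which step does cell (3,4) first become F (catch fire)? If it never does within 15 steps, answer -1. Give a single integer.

Step 1: cell (3,4)='T' (+3 fires, +2 burnt)
Step 2: cell (3,4)='T' (+4 fires, +3 burnt)
Step 3: cell (3,4)='F' (+4 fires, +4 burnt)
  -> target ignites at step 3
Step 4: cell (3,4)='.' (+3 fires, +4 burnt)
Step 5: cell (3,4)='.' (+2 fires, +3 burnt)
Step 6: cell (3,4)='.' (+2 fires, +2 burnt)
Step 7: cell (3,4)='.' (+3 fires, +2 burnt)
Step 8: cell (3,4)='.' (+2 fires, +3 burnt)
Step 9: cell (3,4)='.' (+0 fires, +2 burnt)
  fire out at step 9

3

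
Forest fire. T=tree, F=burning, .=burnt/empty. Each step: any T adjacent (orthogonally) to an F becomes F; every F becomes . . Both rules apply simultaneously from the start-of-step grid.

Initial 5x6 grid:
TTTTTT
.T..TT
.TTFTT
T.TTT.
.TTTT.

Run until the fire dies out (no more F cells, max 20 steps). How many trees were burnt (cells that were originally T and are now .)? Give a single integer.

Answer: 20

Derivation:
Step 1: +3 fires, +1 burnt (F count now 3)
Step 2: +6 fires, +3 burnt (F count now 6)
Step 3: +5 fires, +6 burnt (F count now 5)
Step 4: +4 fires, +5 burnt (F count now 4)
Step 5: +2 fires, +4 burnt (F count now 2)
Step 6: +0 fires, +2 burnt (F count now 0)
Fire out after step 6
Initially T: 21, now '.': 29
Total burnt (originally-T cells now '.'): 20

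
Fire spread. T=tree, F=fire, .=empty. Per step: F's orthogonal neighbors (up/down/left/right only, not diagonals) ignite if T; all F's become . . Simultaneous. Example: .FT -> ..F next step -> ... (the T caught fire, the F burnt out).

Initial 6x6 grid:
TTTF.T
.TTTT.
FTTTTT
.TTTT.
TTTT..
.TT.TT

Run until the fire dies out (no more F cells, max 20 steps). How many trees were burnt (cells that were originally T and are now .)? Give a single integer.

Answer: 22

Derivation:
Step 1: +3 fires, +2 burnt (F count now 3)
Step 2: +7 fires, +3 burnt (F count now 7)
Step 3: +5 fires, +7 burnt (F count now 5)
Step 4: +6 fires, +5 burnt (F count now 6)
Step 5: +1 fires, +6 burnt (F count now 1)
Step 6: +0 fires, +1 burnt (F count now 0)
Fire out after step 6
Initially T: 25, now '.': 33
Total burnt (originally-T cells now '.'): 22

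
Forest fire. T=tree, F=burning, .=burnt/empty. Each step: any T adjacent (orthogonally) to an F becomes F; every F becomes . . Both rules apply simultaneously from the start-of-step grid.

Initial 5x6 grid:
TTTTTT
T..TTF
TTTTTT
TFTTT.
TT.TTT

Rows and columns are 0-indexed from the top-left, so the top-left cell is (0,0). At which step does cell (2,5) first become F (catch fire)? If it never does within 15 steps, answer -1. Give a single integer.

Step 1: cell (2,5)='F' (+7 fires, +2 burnt)
  -> target ignites at step 1
Step 2: cell (2,5)='.' (+7 fires, +7 burnt)
Step 3: cell (2,5)='.' (+5 fires, +7 burnt)
Step 4: cell (2,5)='.' (+3 fires, +5 burnt)
Step 5: cell (2,5)='.' (+2 fires, +3 burnt)
Step 6: cell (2,5)='.' (+0 fires, +2 burnt)
  fire out at step 6

1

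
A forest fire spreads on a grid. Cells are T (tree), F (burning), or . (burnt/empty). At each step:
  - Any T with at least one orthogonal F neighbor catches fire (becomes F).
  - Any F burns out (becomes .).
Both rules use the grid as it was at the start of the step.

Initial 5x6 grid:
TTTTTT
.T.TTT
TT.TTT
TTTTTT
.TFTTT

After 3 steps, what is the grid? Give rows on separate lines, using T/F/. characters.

Step 1: 3 trees catch fire, 1 burn out
  TTTTTT
  .T.TTT
  TT.TTT
  TTFTTT
  .F.FTT
Step 2: 3 trees catch fire, 3 burn out
  TTTTTT
  .T.TTT
  TT.TTT
  TF.FTT
  ....FT
Step 3: 5 trees catch fire, 3 burn out
  TTTTTT
  .T.TTT
  TF.FTT
  F...FT
  .....F

TTTTTT
.T.TTT
TF.FTT
F...FT
.....F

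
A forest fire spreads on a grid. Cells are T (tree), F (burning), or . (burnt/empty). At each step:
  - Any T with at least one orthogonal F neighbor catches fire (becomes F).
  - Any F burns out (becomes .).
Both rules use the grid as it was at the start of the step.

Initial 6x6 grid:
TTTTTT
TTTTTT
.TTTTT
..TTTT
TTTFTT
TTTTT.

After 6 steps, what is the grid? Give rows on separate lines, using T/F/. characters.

Step 1: 4 trees catch fire, 1 burn out
  TTTTTT
  TTTTTT
  .TTTTT
  ..TFTT
  TTF.FT
  TTTFT.
Step 2: 7 trees catch fire, 4 burn out
  TTTTTT
  TTTTTT
  .TTFTT
  ..F.FT
  TF...F
  TTF.F.
Step 3: 6 trees catch fire, 7 burn out
  TTTTTT
  TTTFTT
  .TF.FT
  .....F
  F.....
  TF....
Step 4: 6 trees catch fire, 6 burn out
  TTTFTT
  TTF.FT
  .F...F
  ......
  ......
  F.....
Step 5: 4 trees catch fire, 6 burn out
  TTF.FT
  TF...F
  ......
  ......
  ......
  ......
Step 6: 3 trees catch fire, 4 burn out
  TF...F
  F.....
  ......
  ......
  ......
  ......

TF...F
F.....
......
......
......
......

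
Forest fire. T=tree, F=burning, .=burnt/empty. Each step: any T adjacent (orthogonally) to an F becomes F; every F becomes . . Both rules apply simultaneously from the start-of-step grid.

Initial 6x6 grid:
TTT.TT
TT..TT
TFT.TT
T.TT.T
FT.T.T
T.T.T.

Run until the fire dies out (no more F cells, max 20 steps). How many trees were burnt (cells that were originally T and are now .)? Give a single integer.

Step 1: +6 fires, +2 burnt (F count now 6)
Step 2: +3 fires, +6 burnt (F count now 3)
Step 3: +3 fires, +3 burnt (F count now 3)
Step 4: +1 fires, +3 burnt (F count now 1)
Step 5: +0 fires, +1 burnt (F count now 0)
Fire out after step 5
Initially T: 23, now '.': 26
Total burnt (originally-T cells now '.'): 13

Answer: 13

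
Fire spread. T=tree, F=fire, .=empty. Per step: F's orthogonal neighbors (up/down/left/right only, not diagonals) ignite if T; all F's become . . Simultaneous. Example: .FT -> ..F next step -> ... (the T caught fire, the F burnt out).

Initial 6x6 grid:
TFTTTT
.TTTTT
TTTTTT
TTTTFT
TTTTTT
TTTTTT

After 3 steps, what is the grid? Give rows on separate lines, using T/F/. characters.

Step 1: 7 trees catch fire, 2 burn out
  F.FTTT
  .FTTTT
  TTTTFT
  TTTF.F
  TTTTFT
  TTTTTT
Step 2: 10 trees catch fire, 7 burn out
  ...FTT
  ..FTFT
  TFTF.F
  TTF...
  TTTF.F
  TTTTFT
Step 3: 9 trees catch fire, 10 burn out
  ....FT
  ...F.F
  F.F...
  TF....
  TTF...
  TTTF.F

....FT
...F.F
F.F...
TF....
TTF...
TTTF.F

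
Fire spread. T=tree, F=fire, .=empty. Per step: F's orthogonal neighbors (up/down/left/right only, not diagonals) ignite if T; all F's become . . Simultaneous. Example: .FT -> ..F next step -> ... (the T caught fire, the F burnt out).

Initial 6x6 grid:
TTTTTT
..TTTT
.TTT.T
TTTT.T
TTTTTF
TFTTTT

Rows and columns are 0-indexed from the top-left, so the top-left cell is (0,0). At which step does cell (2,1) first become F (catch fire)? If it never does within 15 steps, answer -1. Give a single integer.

Step 1: cell (2,1)='T' (+6 fires, +2 burnt)
Step 2: cell (2,1)='T' (+7 fires, +6 burnt)
Step 3: cell (2,1)='F' (+5 fires, +7 burnt)
  -> target ignites at step 3
Step 4: cell (2,1)='.' (+4 fires, +5 burnt)
Step 5: cell (2,1)='.' (+3 fires, +4 burnt)
Step 6: cell (2,1)='.' (+2 fires, +3 burnt)
Step 7: cell (2,1)='.' (+1 fires, +2 burnt)
Step 8: cell (2,1)='.' (+1 fires, +1 burnt)
Step 9: cell (2,1)='.' (+0 fires, +1 burnt)
  fire out at step 9

3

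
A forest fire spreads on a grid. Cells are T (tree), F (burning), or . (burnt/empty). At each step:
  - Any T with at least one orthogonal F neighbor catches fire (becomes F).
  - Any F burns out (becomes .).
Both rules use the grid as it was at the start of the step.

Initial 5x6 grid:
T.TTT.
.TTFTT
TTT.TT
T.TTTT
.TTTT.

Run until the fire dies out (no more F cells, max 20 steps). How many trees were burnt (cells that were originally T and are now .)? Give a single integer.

Step 1: +3 fires, +1 burnt (F count now 3)
Step 2: +6 fires, +3 burnt (F count now 6)
Step 3: +4 fires, +6 burnt (F count now 4)
Step 4: +5 fires, +4 burnt (F count now 5)
Step 5: +3 fires, +5 burnt (F count now 3)
Step 6: +0 fires, +3 burnt (F count now 0)
Fire out after step 6
Initially T: 22, now '.': 29
Total burnt (originally-T cells now '.'): 21

Answer: 21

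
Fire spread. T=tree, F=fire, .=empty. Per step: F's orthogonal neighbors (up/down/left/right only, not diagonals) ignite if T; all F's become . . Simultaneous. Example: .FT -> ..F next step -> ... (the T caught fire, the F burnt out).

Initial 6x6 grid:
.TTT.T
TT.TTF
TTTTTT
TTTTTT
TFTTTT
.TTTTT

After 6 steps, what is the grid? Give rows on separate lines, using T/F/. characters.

Step 1: 7 trees catch fire, 2 burn out
  .TTT.F
  TT.TF.
  TTTTTF
  TFTTTT
  F.FTTT
  .FTTTT
Step 2: 8 trees catch fire, 7 burn out
  .TTT..
  TT.F..
  TFTTF.
  F.FTTF
  ...FTT
  ..FTTT
Step 3: 10 trees catch fire, 8 burn out
  .TTF..
  TF....
  F.FF..
  ...FF.
  ....FF
  ...FTT
Step 4: 5 trees catch fire, 10 burn out
  .FF...
  F.....
  ......
  ......
  ......
  ....FF
Step 5: 0 trees catch fire, 5 burn out
  ......
  ......
  ......
  ......
  ......
  ......
Step 6: 0 trees catch fire, 0 burn out
  ......
  ......
  ......
  ......
  ......
  ......

......
......
......
......
......
......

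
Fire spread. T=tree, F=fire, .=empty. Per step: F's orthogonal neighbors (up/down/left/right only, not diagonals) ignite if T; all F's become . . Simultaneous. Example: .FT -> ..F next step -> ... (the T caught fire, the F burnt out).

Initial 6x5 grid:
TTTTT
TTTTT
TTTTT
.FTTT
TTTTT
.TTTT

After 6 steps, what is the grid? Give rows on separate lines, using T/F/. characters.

Step 1: 3 trees catch fire, 1 burn out
  TTTTT
  TTTTT
  TFTTT
  ..FTT
  TFTTT
  .TTTT
Step 2: 7 trees catch fire, 3 burn out
  TTTTT
  TFTTT
  F.FTT
  ...FT
  F.FTT
  .FTTT
Step 3: 7 trees catch fire, 7 burn out
  TFTTT
  F.FTT
  ...FT
  ....F
  ...FT
  ..FTT
Step 4: 6 trees catch fire, 7 burn out
  F.FTT
  ...FT
  ....F
  .....
  ....F
  ...FT
Step 5: 3 trees catch fire, 6 burn out
  ...FT
  ....F
  .....
  .....
  .....
  ....F
Step 6: 1 trees catch fire, 3 burn out
  ....F
  .....
  .....
  .....
  .....
  .....

....F
.....
.....
.....
.....
.....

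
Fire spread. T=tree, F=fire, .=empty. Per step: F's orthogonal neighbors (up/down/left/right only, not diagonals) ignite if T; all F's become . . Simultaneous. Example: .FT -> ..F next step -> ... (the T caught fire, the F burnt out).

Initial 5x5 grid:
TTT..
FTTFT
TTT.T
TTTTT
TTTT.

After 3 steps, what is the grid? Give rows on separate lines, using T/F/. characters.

Step 1: 5 trees catch fire, 2 burn out
  FTT..
  .FF.F
  FTT.T
  TTTTT
  TTTT.
Step 2: 6 trees catch fire, 5 burn out
  .FF..
  .....
  .FF.F
  FTTTT
  TTTT.
Step 3: 4 trees catch fire, 6 burn out
  .....
  .....
  .....
  .FFTF
  FTTT.

.....
.....
.....
.FFTF
FTTT.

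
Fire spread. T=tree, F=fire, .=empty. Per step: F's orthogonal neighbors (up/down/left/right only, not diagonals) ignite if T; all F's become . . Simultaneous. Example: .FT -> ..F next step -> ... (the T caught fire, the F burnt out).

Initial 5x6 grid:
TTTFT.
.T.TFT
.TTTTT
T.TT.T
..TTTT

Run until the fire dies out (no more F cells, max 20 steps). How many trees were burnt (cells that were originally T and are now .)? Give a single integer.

Step 1: +5 fires, +2 burnt (F count now 5)
Step 2: +3 fires, +5 burnt (F count now 3)
Step 3: +5 fires, +3 burnt (F count now 5)
Step 4: +4 fires, +5 burnt (F count now 4)
Step 5: +2 fires, +4 burnt (F count now 2)
Step 6: +0 fires, +2 burnt (F count now 0)
Fire out after step 6
Initially T: 20, now '.': 29
Total burnt (originally-T cells now '.'): 19

Answer: 19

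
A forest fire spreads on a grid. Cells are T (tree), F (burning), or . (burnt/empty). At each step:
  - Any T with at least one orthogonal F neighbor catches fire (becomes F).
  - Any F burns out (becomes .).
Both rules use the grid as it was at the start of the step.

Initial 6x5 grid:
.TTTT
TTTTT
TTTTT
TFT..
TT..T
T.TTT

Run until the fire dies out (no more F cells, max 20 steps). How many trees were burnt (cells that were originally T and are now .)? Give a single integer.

Step 1: +4 fires, +1 burnt (F count now 4)
Step 2: +4 fires, +4 burnt (F count now 4)
Step 3: +5 fires, +4 burnt (F count now 5)
Step 4: +3 fires, +5 burnt (F count now 3)
Step 5: +2 fires, +3 burnt (F count now 2)
Step 6: +1 fires, +2 burnt (F count now 1)
Step 7: +0 fires, +1 burnt (F count now 0)
Fire out after step 7
Initially T: 23, now '.': 26
Total burnt (originally-T cells now '.'): 19

Answer: 19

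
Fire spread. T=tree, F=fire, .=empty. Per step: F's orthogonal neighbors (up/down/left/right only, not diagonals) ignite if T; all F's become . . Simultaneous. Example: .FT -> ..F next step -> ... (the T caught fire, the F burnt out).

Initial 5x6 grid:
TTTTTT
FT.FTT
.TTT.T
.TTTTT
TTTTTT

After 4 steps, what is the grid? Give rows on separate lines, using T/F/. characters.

Step 1: 5 trees catch fire, 2 burn out
  FTTFTT
  .F..FT
  .TTF.T
  .TTTTT
  TTTTTT
Step 2: 7 trees catch fire, 5 burn out
  .FF.FT
  .....F
  .FF..T
  .TTFTT
  TTTTTT
Step 3: 6 trees catch fire, 7 burn out
  .....F
  ......
  .....F
  .FF.FT
  TTTFTT
Step 4: 4 trees catch fire, 6 burn out
  ......
  ......
  ......
  .....F
  TFF.FT

......
......
......
.....F
TFF.FT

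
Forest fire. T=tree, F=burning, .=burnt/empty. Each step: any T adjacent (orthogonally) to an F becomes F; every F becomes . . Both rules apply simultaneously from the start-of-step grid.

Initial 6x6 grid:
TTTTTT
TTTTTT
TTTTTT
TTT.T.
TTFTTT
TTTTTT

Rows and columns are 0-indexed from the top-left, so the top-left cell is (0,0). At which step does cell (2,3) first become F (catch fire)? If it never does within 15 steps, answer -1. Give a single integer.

Step 1: cell (2,3)='T' (+4 fires, +1 burnt)
Step 2: cell (2,3)='T' (+6 fires, +4 burnt)
Step 3: cell (2,3)='F' (+8 fires, +6 burnt)
  -> target ignites at step 3
Step 4: cell (2,3)='.' (+6 fires, +8 burnt)
Step 5: cell (2,3)='.' (+5 fires, +6 burnt)
Step 6: cell (2,3)='.' (+3 fires, +5 burnt)
Step 7: cell (2,3)='.' (+1 fires, +3 burnt)
Step 8: cell (2,3)='.' (+0 fires, +1 burnt)
  fire out at step 8

3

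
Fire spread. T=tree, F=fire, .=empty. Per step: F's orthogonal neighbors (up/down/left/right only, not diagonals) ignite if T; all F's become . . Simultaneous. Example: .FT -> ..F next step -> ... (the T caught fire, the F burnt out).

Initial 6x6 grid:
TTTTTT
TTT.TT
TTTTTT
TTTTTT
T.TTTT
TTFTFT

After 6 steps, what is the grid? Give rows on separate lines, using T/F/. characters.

Step 1: 5 trees catch fire, 2 burn out
  TTTTTT
  TTT.TT
  TTTTTT
  TTTTTT
  T.FTFT
  TF.F.F
Step 2: 5 trees catch fire, 5 burn out
  TTTTTT
  TTT.TT
  TTTTTT
  TTFTFT
  T..F.F
  F.....
Step 3: 6 trees catch fire, 5 burn out
  TTTTTT
  TTT.TT
  TTFTFT
  TF.F.F
  F.....
  ......
Step 4: 6 trees catch fire, 6 burn out
  TTTTTT
  TTF.FT
  TF.F.F
  F.....
  ......
  ......
Step 5: 5 trees catch fire, 6 burn out
  TTFTFT
  TF...F
  F.....
  ......
  ......
  ......
Step 6: 4 trees catch fire, 5 burn out
  TF.F.F
  F.....
  ......
  ......
  ......
  ......

TF.F.F
F.....
......
......
......
......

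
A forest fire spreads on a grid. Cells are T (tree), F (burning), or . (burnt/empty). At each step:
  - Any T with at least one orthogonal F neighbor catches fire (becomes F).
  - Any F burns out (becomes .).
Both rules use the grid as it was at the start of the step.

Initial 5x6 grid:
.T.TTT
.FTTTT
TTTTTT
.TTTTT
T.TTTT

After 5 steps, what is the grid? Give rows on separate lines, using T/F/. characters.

Step 1: 3 trees catch fire, 1 burn out
  .F.TTT
  ..FTTT
  TFTTTT
  .TTTTT
  T.TTTT
Step 2: 4 trees catch fire, 3 burn out
  ...TTT
  ...FTT
  F.FTTT
  .FTTTT
  T.TTTT
Step 3: 4 trees catch fire, 4 burn out
  ...FTT
  ....FT
  ...FTT
  ..FTTT
  T.TTTT
Step 4: 5 trees catch fire, 4 burn out
  ....FT
  .....F
  ....FT
  ...FTT
  T.FTTT
Step 5: 4 trees catch fire, 5 burn out
  .....F
  ......
  .....F
  ....FT
  T..FTT

.....F
......
.....F
....FT
T..FTT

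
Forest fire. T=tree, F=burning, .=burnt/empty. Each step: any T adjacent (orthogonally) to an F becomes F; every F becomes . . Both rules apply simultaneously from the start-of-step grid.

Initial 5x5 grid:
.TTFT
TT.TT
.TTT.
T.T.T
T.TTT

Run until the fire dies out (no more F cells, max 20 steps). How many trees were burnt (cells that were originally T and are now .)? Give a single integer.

Step 1: +3 fires, +1 burnt (F count now 3)
Step 2: +3 fires, +3 burnt (F count now 3)
Step 3: +2 fires, +3 burnt (F count now 2)
Step 4: +3 fires, +2 burnt (F count now 3)
Step 5: +1 fires, +3 burnt (F count now 1)
Step 6: +1 fires, +1 burnt (F count now 1)
Step 7: +1 fires, +1 burnt (F count now 1)
Step 8: +1 fires, +1 burnt (F count now 1)
Step 9: +0 fires, +1 burnt (F count now 0)
Fire out after step 9
Initially T: 17, now '.': 23
Total burnt (originally-T cells now '.'): 15

Answer: 15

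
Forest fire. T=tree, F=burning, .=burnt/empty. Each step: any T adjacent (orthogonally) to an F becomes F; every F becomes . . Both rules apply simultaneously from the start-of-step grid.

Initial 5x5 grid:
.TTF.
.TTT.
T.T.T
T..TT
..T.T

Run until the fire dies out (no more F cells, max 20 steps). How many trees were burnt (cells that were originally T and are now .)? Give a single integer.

Step 1: +2 fires, +1 burnt (F count now 2)
Step 2: +2 fires, +2 burnt (F count now 2)
Step 3: +2 fires, +2 burnt (F count now 2)
Step 4: +0 fires, +2 burnt (F count now 0)
Fire out after step 4
Initially T: 13, now '.': 18
Total burnt (originally-T cells now '.'): 6

Answer: 6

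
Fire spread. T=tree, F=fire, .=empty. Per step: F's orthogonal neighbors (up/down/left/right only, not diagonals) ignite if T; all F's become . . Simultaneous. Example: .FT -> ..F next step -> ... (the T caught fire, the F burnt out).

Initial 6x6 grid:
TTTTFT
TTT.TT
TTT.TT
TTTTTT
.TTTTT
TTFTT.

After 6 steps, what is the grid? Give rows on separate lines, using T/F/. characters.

Step 1: 6 trees catch fire, 2 burn out
  TTTF.F
  TTT.FT
  TTT.TT
  TTTTTT
  .TFTTT
  TF.FT.
Step 2: 8 trees catch fire, 6 burn out
  TTF...
  TTT..F
  TTT.FT
  TTFTTT
  .F.FTT
  F...F.
Step 3: 8 trees catch fire, 8 burn out
  TF....
  TTF...
  TTF..F
  TF.FFT
  ....FT
  ......
Step 4: 6 trees catch fire, 8 burn out
  F.....
  TF....
  TF....
  F....F
  .....F
  ......
Step 5: 2 trees catch fire, 6 burn out
  ......
  F.....
  F.....
  ......
  ......
  ......
Step 6: 0 trees catch fire, 2 burn out
  ......
  ......
  ......
  ......
  ......
  ......

......
......
......
......
......
......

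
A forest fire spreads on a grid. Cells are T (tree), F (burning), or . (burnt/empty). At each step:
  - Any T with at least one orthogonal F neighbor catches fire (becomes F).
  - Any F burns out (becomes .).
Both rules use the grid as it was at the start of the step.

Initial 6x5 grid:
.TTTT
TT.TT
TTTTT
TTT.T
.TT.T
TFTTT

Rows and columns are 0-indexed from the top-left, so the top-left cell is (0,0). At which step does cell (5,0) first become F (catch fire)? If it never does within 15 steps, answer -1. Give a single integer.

Step 1: cell (5,0)='F' (+3 fires, +1 burnt)
  -> target ignites at step 1
Step 2: cell (5,0)='.' (+3 fires, +3 burnt)
Step 3: cell (5,0)='.' (+4 fires, +3 burnt)
Step 4: cell (5,0)='.' (+4 fires, +4 burnt)
Step 5: cell (5,0)='.' (+4 fires, +4 burnt)
Step 6: cell (5,0)='.' (+3 fires, +4 burnt)
Step 7: cell (5,0)='.' (+2 fires, +3 burnt)
Step 8: cell (5,0)='.' (+1 fires, +2 burnt)
Step 9: cell (5,0)='.' (+0 fires, +1 burnt)
  fire out at step 9

1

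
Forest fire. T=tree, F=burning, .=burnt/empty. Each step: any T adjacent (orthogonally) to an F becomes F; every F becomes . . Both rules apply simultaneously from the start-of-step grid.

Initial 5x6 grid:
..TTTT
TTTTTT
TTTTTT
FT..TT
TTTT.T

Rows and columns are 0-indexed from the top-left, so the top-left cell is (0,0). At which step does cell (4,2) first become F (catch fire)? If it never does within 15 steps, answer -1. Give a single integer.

Step 1: cell (4,2)='T' (+3 fires, +1 burnt)
Step 2: cell (4,2)='T' (+3 fires, +3 burnt)
Step 3: cell (4,2)='F' (+3 fires, +3 burnt)
  -> target ignites at step 3
Step 4: cell (4,2)='.' (+3 fires, +3 burnt)
Step 5: cell (4,2)='.' (+3 fires, +3 burnt)
Step 6: cell (4,2)='.' (+4 fires, +3 burnt)
Step 7: cell (4,2)='.' (+3 fires, +4 burnt)
Step 8: cell (4,2)='.' (+2 fires, +3 burnt)
Step 9: cell (4,2)='.' (+0 fires, +2 burnt)
  fire out at step 9

3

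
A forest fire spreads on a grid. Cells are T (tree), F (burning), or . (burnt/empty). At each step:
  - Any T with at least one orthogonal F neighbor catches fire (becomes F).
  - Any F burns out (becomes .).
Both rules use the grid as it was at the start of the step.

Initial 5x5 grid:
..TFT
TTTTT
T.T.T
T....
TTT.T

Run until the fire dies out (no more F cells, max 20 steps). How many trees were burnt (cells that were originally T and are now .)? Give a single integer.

Answer: 14

Derivation:
Step 1: +3 fires, +1 burnt (F count now 3)
Step 2: +2 fires, +3 burnt (F count now 2)
Step 3: +3 fires, +2 burnt (F count now 3)
Step 4: +1 fires, +3 burnt (F count now 1)
Step 5: +1 fires, +1 burnt (F count now 1)
Step 6: +1 fires, +1 burnt (F count now 1)
Step 7: +1 fires, +1 burnt (F count now 1)
Step 8: +1 fires, +1 burnt (F count now 1)
Step 9: +1 fires, +1 burnt (F count now 1)
Step 10: +0 fires, +1 burnt (F count now 0)
Fire out after step 10
Initially T: 15, now '.': 24
Total burnt (originally-T cells now '.'): 14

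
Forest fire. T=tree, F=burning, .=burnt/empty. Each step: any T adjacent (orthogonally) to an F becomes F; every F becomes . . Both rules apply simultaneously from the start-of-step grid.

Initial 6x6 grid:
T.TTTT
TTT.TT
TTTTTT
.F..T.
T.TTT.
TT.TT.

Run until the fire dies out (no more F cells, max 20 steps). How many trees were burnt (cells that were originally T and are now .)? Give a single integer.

Step 1: +1 fires, +1 burnt (F count now 1)
Step 2: +3 fires, +1 burnt (F count now 3)
Step 3: +3 fires, +3 burnt (F count now 3)
Step 4: +3 fires, +3 burnt (F count now 3)
Step 5: +4 fires, +3 burnt (F count now 4)
Step 6: +3 fires, +4 burnt (F count now 3)
Step 7: +3 fires, +3 burnt (F count now 3)
Step 8: +2 fires, +3 burnt (F count now 2)
Step 9: +0 fires, +2 burnt (F count now 0)
Fire out after step 9
Initially T: 25, now '.': 33
Total burnt (originally-T cells now '.'): 22

Answer: 22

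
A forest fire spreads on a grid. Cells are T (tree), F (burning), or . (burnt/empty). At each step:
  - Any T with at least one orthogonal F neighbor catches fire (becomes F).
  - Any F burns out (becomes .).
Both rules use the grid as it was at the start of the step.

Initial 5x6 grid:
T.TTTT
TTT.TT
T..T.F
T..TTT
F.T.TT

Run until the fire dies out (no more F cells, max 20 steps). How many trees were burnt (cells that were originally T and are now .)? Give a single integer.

Answer: 18

Derivation:
Step 1: +3 fires, +2 burnt (F count now 3)
Step 2: +5 fires, +3 burnt (F count now 5)
Step 3: +4 fires, +5 burnt (F count now 4)
Step 4: +4 fires, +4 burnt (F count now 4)
Step 5: +2 fires, +4 burnt (F count now 2)
Step 6: +0 fires, +2 burnt (F count now 0)
Fire out after step 6
Initially T: 19, now '.': 29
Total burnt (originally-T cells now '.'): 18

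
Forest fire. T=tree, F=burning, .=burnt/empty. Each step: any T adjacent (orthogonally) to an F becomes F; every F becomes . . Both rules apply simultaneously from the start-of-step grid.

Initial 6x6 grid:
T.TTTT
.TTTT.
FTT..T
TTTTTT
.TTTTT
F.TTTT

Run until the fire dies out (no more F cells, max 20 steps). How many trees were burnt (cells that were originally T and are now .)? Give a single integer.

Answer: 26

Derivation:
Step 1: +2 fires, +2 burnt (F count now 2)
Step 2: +3 fires, +2 burnt (F count now 3)
Step 3: +3 fires, +3 burnt (F count now 3)
Step 4: +4 fires, +3 burnt (F count now 4)
Step 5: +5 fires, +4 burnt (F count now 5)
Step 6: +4 fires, +5 burnt (F count now 4)
Step 7: +4 fires, +4 burnt (F count now 4)
Step 8: +1 fires, +4 burnt (F count now 1)
Step 9: +0 fires, +1 burnt (F count now 0)
Fire out after step 9
Initially T: 27, now '.': 35
Total burnt (originally-T cells now '.'): 26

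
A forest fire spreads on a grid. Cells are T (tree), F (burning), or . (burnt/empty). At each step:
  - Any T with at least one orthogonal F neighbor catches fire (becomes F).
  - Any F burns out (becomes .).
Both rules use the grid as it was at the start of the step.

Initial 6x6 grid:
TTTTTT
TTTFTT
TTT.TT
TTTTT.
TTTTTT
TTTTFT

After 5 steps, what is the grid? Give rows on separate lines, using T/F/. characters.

Step 1: 6 trees catch fire, 2 burn out
  TTTFTT
  TTF.FT
  TTT.TT
  TTTTT.
  TTTTFT
  TTTF.F
Step 2: 10 trees catch fire, 6 burn out
  TTF.FT
  TF...F
  TTF.FT
  TTTTF.
  TTTF.F
  TTF...
Step 3: 9 trees catch fire, 10 burn out
  TF...F
  F.....
  TF...F
  TTFF..
  TTF...
  TF....
Step 4: 5 trees catch fire, 9 burn out
  F.....
  ......
  F.....
  TF....
  TF....
  F.....
Step 5: 2 trees catch fire, 5 burn out
  ......
  ......
  ......
  F.....
  F.....
  ......

......
......
......
F.....
F.....
......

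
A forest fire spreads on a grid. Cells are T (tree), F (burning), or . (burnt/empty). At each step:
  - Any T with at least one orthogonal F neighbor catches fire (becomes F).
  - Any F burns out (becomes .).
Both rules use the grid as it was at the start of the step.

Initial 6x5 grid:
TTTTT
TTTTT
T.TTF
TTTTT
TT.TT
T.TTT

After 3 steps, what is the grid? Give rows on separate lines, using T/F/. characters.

Step 1: 3 trees catch fire, 1 burn out
  TTTTT
  TTTTF
  T.TF.
  TTTTF
  TT.TT
  T.TTT
Step 2: 5 trees catch fire, 3 burn out
  TTTTF
  TTTF.
  T.F..
  TTTF.
  TT.TF
  T.TTT
Step 3: 5 trees catch fire, 5 burn out
  TTTF.
  TTF..
  T....
  TTF..
  TT.F.
  T.TTF

TTTF.
TTF..
T....
TTF..
TT.F.
T.TTF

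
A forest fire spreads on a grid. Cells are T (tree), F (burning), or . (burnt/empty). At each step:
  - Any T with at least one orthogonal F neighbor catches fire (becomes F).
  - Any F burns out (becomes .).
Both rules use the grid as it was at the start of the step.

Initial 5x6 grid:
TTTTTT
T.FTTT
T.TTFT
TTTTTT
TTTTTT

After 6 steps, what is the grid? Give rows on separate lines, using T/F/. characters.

Step 1: 7 trees catch fire, 2 burn out
  TTFTTT
  T..FFT
  T.FF.F
  TTTTFT
  TTTTTT
Step 2: 8 trees catch fire, 7 burn out
  TF.FFT
  T....F
  T.....
  TTFF.F
  TTTTFT
Step 3: 6 trees catch fire, 8 burn out
  F....F
  T.....
  T.....
  TF....
  TTFF.F
Step 4: 3 trees catch fire, 6 burn out
  ......
  F.....
  T.....
  F.....
  TF....
Step 5: 2 trees catch fire, 3 burn out
  ......
  ......
  F.....
  ......
  F.....
Step 6: 0 trees catch fire, 2 burn out
  ......
  ......
  ......
  ......
  ......

......
......
......
......
......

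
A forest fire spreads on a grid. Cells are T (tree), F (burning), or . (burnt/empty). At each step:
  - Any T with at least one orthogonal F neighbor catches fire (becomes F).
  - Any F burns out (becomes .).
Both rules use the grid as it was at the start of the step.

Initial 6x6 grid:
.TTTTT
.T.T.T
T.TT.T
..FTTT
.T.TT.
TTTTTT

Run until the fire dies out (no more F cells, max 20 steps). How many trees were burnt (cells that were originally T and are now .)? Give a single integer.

Answer: 23

Derivation:
Step 1: +2 fires, +1 burnt (F count now 2)
Step 2: +3 fires, +2 burnt (F count now 3)
Step 3: +4 fires, +3 burnt (F count now 4)
Step 4: +4 fires, +4 burnt (F count now 4)
Step 5: +5 fires, +4 burnt (F count now 5)
Step 6: +4 fires, +5 burnt (F count now 4)
Step 7: +1 fires, +4 burnt (F count now 1)
Step 8: +0 fires, +1 burnt (F count now 0)
Fire out after step 8
Initially T: 24, now '.': 35
Total burnt (originally-T cells now '.'): 23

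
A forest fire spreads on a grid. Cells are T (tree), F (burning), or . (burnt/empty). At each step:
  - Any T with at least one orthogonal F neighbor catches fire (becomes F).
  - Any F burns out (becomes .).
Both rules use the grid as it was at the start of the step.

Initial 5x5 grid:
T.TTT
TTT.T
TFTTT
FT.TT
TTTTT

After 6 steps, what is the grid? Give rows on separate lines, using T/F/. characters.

Step 1: 5 trees catch fire, 2 burn out
  T.TTT
  TFT.T
  F.FTT
  .F.TT
  FTTTT
Step 2: 4 trees catch fire, 5 burn out
  T.TTT
  F.F.T
  ...FT
  ...TT
  .FTTT
Step 3: 5 trees catch fire, 4 burn out
  F.FTT
  ....T
  ....F
  ...FT
  ..FTT
Step 4: 4 trees catch fire, 5 burn out
  ...FT
  ....F
  .....
  ....F
  ...FT
Step 5: 2 trees catch fire, 4 burn out
  ....F
  .....
  .....
  .....
  ....F
Step 6: 0 trees catch fire, 2 burn out
  .....
  .....
  .....
  .....
  .....

.....
.....
.....
.....
.....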